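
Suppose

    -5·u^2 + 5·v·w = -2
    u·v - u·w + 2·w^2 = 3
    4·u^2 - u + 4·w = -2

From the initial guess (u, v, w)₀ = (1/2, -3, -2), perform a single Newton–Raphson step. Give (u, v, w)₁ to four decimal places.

At (1/2, -3, -2): F = (30.7500, 4.5000, -5.5000).
Jacobian J = [[-10·u, 5·w, 5·v], [v - w, u, -u + 4·w], [8·u - 1, 0, 4]].
At the point, J = [[-5.0000, -10.0000, -15.0000], [-1.0000, 0.5000, -8.5000], [3.0000, 0.0000, 4.0000]] (det J = 227.5000).
Solving J·Δ = −F gives Δ = (1.1747, 1.7467, 0.4940).
Then the next iterate is (u, v, w)₁ = (1.6747, -1.2533, -1.5060).

(1.6747, -1.2533, -1.5060)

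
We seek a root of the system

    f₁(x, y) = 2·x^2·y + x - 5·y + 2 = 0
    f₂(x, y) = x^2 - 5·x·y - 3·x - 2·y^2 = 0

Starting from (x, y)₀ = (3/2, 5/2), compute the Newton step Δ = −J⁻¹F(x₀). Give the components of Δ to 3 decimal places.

At (3/2, 5/2): F = (2.250, -33.500).
Jacobian J = [[4·x·y + 1, 2·x^2 - 5], [2·x - 5·y - 3, -5·x - 4·y]].
At the point, J = [[16.000, -0.500], [-12.500, -17.500]] (det J = -286.250).
Solving J·Δ = −F gives Δ = (-0.196, -1.774).

(-0.196, -1.774)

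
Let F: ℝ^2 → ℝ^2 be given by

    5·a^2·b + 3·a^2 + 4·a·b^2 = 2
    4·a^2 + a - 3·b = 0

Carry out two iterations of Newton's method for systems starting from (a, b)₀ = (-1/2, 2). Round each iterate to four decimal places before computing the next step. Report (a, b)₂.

(-0.7839, 0.4436)

At (-1/2, 2): F = (-6.7500, -5.5000).
Jacobian J = [[10·a·b + 6·a + 4·b^2, 5·a^2 + 8·a·b], [8·a + 1, -3]].
At the point, J = [[3.0000, -6.7500], [-3.0000, -3.0000]] (det J = -29.2500).
Solving J·Δ = −F gives Δ = (-0.5769, -1.2564).
Then the next iterate is (a, b)₁ = (-1.0769, 0.7436).
Round to (-1.0769, 0.7436) and repeat: F = (3.409108, 1.331154), J = [[-12.257465, -0.607695], [-7.6152, -3.0000]].
Δ = (0.2930, -0.3000), so (a, b)₂ = (-0.7839, 0.4436).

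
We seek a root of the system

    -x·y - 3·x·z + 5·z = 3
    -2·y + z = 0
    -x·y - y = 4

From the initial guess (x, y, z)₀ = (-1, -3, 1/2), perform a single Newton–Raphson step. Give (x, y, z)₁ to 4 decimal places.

At (-1, -3, 1/2): F = (-2.0000, 6.5000, -4.0000).
Jacobian J = [[-y - 3·z, -x, -3·x + 5], [0, -2, 1], [-y, -x - 1, 0]].
At the point, J = [[1.5000, 1.0000, 8.0000], [0.0000, -2.0000, 1.0000], [3.0000, 0.0000, 0.0000]] (det J = 51.0000).
Solving J·Δ = −F gives Δ = (1.3333, 3.0588, -0.3824).
Then the next iterate is (x, y, z)₁ = (0.3333, 0.0588, 0.1176).

(0.3333, 0.0588, 0.1176)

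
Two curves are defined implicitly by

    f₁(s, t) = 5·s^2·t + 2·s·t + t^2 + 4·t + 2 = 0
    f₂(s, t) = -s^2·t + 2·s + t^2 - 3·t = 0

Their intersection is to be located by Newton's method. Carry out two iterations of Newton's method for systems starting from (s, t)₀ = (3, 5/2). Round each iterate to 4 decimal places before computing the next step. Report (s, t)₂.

(0.1206, 0.5172)

At (3, 5/2): F = (145.7500, -17.7500).
Jacobian J = [[10·s·t + 2·t, 5·s^2 + 2·s + 2·t + 4], [-2·s·t + 2, -s^2 + 2·t - 3]].
At the point, J = [[80.0000, 60.0000], [-13.0000, -7.0000]] (det J = 220.0000).
Solving J·Δ = −F gives Δ = (-0.2034, -2.1580).
Then the next iterate is (s, t)₁ = (2.7966, 0.3420).
Round to (2.7966, 0.3420) and repeat: F = (18.771700, 2.009392), J = [[10.248372, 49.382058], [0.087126, -10.136972]].
Δ = (-2.6760, 0.1752), so (s, t)₂ = (0.1206, 0.5172).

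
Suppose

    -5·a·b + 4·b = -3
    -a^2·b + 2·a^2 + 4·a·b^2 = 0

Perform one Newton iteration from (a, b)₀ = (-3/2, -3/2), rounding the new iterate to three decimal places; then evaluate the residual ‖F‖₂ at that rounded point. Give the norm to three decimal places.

At (-3/2, -3/2): F = (-14.250, -5.625).
Jacobian J = [[-5·b, -5·a + 4], [-2·a·b + 4·a + 4·b^2, -a^2 + 8·a·b]].
At the point, J = [[7.500, 11.500], [-1.500, 15.750]] (det J = 135.375).
Solving J·Δ = −F gives Δ = (1.180, 0.470).
Then the next iterate is (a, b)₁ = (-0.320, -1.030).
Re-evaluating at (-0.320, -1.030): F = (-2.768, -1.04768), so ‖F‖₂ = 2.960.

2.960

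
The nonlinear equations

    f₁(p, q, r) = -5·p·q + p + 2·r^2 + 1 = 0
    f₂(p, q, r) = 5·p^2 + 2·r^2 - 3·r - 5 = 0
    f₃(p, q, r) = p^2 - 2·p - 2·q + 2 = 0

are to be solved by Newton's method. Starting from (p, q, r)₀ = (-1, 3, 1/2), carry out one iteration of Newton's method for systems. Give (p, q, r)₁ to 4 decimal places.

At (-1, 3, 1/2): F = (15.5000, -1.0000, -1.0000).
Jacobian J = [[-5·q + 1, -5·p, 4·r], [10·p, 0, 4·r - 3], [2·p - 2, -2, 0]].
At the point, J = [[-14.0000, 5.0000, 2.0000], [-10.0000, 0.0000, -1.0000], [-4.0000, -2.0000, 0.0000]] (det J = 88.0000).
Solving J·Δ = −F gives Δ = (0.2500, -1.0000, -3.5000).
Then the next iterate is (p, q, r)₁ = (-0.7500, 2.0000, -3.0000).

(-0.7500, 2.0000, -3.0000)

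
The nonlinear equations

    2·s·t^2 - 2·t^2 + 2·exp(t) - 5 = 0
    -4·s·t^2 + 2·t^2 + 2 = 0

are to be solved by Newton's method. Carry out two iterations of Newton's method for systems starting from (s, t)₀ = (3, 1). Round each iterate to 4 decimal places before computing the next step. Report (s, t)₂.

(1.1783, 0.8644)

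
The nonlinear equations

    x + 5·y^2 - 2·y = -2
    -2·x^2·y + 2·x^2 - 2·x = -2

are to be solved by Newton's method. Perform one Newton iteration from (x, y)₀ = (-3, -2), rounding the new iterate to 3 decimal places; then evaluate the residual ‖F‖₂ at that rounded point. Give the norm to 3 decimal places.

At (-3, -2): F = (23.000, 62.000).
Jacobian J = [[1, 10·y - 2], [-4·x·y + 4·x - 2, -2·x^2]].
At the point, J = [[1.000, -22.000], [-38.000, -18.000]] (det J = -854.000).
Solving J·Δ = −F gives Δ = (1.112, 1.096).
Then the next iterate is (x, y)₁ = (-1.888, -0.904).
Re-evaluating at (-1.888, -0.904): F = (6.00608, 19.34978), so ‖F‖₂ = 20.260.

20.260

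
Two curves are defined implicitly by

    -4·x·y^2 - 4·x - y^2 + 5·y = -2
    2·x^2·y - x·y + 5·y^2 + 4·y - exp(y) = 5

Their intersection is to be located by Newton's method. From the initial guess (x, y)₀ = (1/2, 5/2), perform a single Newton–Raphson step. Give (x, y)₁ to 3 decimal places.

(0.793, 1.025)

At (1/2, 5/2): F = (-6.250, 24.06751).
Jacobian J = [[-4·y^2 - 4, -8·x·y - 2·y + 5], [4·x·y - y, 2·x^2 - x + 10·y - exp(y) + 4]].
At the point, J = [[-29.000, -10.000], [2.500, 16.81751]] (det J = -462.70768).
Solving J·Δ = −F gives Δ = (0.293, -1.475).
Then the next iterate is (x, y)₁ = (0.793, 1.025).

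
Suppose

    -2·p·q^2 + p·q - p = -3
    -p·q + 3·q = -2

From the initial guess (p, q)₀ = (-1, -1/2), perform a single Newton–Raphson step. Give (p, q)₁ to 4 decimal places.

(2.0769, -0.8846)

At (-1, -1/2): F = (5.0000, 0.0000).
Jacobian J = [[-2·q^2 + q - 1, -4·p·q + p], [-q, -p + 3]].
At the point, J = [[-2.0000, -3.0000], [0.5000, 4.0000]] (det J = -6.5000).
Solving J·Δ = −F gives Δ = (3.0769, -0.3846).
Then the next iterate is (p, q)₁ = (2.0769, -0.8846).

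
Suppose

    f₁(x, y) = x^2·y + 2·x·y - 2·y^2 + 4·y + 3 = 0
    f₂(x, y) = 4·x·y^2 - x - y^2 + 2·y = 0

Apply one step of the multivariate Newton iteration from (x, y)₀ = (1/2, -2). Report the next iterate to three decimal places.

(0.701, -0.739)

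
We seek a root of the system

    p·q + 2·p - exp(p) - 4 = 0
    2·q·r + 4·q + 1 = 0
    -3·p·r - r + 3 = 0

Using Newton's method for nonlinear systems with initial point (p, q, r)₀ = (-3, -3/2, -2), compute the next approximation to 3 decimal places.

(-1.278, -3.091, -1.667)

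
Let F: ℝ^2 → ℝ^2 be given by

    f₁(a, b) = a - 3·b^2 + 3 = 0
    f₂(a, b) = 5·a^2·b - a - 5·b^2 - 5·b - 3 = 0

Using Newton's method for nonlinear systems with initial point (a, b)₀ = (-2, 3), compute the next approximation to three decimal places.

At (-2, 3): F = (-26.000, -1.000).
Jacobian J = [[1, -6·b], [10·a·b - 1, 5·a^2 - 10·b - 5]].
At the point, J = [[1.000, -18.000], [-61.000, -15.000]] (det J = -1113.000).
Solving J·Δ = −F gives Δ = (0.334, -1.426).
Then the next iterate is (a, b)₁ = (-1.666, 1.574).

(-1.666, 1.574)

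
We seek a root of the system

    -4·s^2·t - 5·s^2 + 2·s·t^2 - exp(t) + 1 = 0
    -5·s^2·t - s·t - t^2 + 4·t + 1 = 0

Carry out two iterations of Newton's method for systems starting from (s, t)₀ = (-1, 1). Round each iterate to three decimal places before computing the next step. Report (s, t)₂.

(-0.935, -1.693)

At (-1, 1): F = (-12.71828, 0.000).
Jacobian J = [[-8·s·t - 10·s + 2·t^2, -4·s^2 + 4·s·t - exp(t)], [-10·s·t - t, -5·s^2 - s - 2·t + 4]].
At the point, J = [[20.000, -10.71828], [9.000, -2.000]] (det J = 56.46454).
Solving J·Δ = −F gives Δ = (-0.450, -2.027).
Then the next iterate is (s, t)₁ = (-1.450, -1.027).
Round to (-1.450, -1.027) and repeat: F = (-4.29222, 5.14446), J = [[4.69626, -2.81148], [-13.86450, -3.00850]].
Δ = (0.515, -0.666), so (s, t)₂ = (-0.935, -1.693).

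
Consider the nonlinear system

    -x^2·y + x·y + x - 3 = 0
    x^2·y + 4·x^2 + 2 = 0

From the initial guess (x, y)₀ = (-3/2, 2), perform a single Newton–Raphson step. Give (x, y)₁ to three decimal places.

(-0.841, 0.381)

At (-3/2, 2): F = (-12.000, 15.500).
Jacobian J = [[-2·x·y + y + 1, -x^2 + x], [2·x·y + 8·x, x^2]].
At the point, J = [[9.000, -3.750], [-18.000, 2.250]] (det J = -47.250).
Solving J·Δ = −F gives Δ = (0.659, -1.619).
Then the next iterate is (x, y)₁ = (-0.841, 0.381).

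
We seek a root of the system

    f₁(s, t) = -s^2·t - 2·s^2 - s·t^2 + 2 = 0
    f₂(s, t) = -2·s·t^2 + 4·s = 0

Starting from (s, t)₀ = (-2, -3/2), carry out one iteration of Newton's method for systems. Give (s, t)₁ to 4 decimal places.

(-24.0000, -0.5000)

At (-2, -3/2): F = (4.5000, 1.0000).
Jacobian J = [[-2·s·t - 4·s - t^2, -s^2 - 2·s·t], [-2·t^2 + 4, -4·s·t]].
At the point, J = [[-0.2500, -10.0000], [-0.5000, -12.0000]] (det J = -2.0000).
Solving J·Δ = −F gives Δ = (-22.0000, 1.0000).
Then the next iterate is (s, t)₁ = (-24.0000, -0.5000).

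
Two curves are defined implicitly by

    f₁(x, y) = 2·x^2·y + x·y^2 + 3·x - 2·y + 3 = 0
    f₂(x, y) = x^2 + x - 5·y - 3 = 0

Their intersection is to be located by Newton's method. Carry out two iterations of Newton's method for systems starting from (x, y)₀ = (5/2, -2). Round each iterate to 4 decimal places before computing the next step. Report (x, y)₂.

(1.8513, 0.3476)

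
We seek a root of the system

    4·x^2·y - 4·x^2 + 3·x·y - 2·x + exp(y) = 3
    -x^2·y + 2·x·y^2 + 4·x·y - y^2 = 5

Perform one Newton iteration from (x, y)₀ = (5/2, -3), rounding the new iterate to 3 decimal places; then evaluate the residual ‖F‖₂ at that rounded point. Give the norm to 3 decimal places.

At (5/2, -3): F = (-130.45021, 19.750).
Jacobian J = [[8·x·y - 8·x + 3·y - 2, 4·x^2 + 3·x + exp(y)], [-2·x·y + 2·y^2 + 4·y, -x^2 + 4·x·y + 4·x - 2·y]].
At the point, J = [[-91.000, 32.54979], [21.000, -20.250]] (det J = 1159.20447).
Solving J·Δ = −F gives Δ = (-1.724, -0.813).
Then the next iterate is (x, y)₁ = (0.776, -3.813).
Re-evaluating at (0.776, -3.813): F = (-24.99967, -6.51394), so ‖F‖₂ = 25.834.

25.834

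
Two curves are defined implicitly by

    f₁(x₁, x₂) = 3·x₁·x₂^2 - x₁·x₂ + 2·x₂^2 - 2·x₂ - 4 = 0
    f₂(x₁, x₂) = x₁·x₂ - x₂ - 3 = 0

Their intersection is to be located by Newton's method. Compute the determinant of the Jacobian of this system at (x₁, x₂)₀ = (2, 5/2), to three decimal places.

-73.750

J = [[3·x₂^2 - x₂, 6·x₁·x₂ - x₁ + 4·x₂ - 2], [x₂, x₁ - 1]].
At the point, J = [[16.250, 36.000], [2.500, 1.000]].
det J = -73.750.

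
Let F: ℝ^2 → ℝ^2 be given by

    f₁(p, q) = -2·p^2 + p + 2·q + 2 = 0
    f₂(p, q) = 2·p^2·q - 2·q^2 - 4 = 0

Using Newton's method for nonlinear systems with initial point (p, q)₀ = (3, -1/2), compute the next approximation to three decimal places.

(1.784, -0.190)

At (3, -1/2): F = (-14.000, -13.500).
Jacobian J = [[-4·p + 1, 2], [4·p·q, 2·p^2 - 4·q]].
At the point, J = [[-11.000, 2.000], [-6.000, 20.000]] (det J = -208.000).
Solving J·Δ = −F gives Δ = (-1.216, 0.310).
Then the next iterate is (p, q)₁ = (1.784, -0.190).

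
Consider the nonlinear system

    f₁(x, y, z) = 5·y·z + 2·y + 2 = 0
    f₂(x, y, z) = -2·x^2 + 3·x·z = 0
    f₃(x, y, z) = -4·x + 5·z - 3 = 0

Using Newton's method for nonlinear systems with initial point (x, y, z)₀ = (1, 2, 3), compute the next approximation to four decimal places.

(0.7027, 0.9634, 1.1622)

At (1, 2, 3): F = (36.0000, 7.0000, 8.0000).
Jacobian J = [[0, 5·z + 2, 5·y], [-4·x + 3·z, 0, 3·x], [-4, 0, 5]].
At the point, J = [[0.0000, 17.0000, 10.0000], [5.0000, 0.0000, 3.0000], [-4.0000, 0.0000, 5.0000]] (det J = -629.0000).
Solving J·Δ = −F gives Δ = (-0.2973, -1.0366, -1.8378).
Then the next iterate is (x, y, z)₁ = (0.7027, 0.9634, 1.1622).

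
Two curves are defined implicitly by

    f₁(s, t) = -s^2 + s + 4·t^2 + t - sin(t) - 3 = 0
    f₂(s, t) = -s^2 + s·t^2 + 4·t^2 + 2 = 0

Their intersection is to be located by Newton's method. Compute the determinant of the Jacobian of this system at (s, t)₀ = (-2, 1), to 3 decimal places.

-22.298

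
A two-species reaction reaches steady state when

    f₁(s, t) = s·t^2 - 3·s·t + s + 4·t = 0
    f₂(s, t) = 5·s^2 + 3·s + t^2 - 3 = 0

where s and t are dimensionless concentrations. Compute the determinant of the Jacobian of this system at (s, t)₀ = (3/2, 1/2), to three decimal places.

J = [[t^2 - 3·t + 1, 2·s·t - 3·s + 4], [10·s + 3, 2·t]].
At the point, J = [[-0.250, 1.000], [18.000, 1.000]].
det J = -18.250.

-18.250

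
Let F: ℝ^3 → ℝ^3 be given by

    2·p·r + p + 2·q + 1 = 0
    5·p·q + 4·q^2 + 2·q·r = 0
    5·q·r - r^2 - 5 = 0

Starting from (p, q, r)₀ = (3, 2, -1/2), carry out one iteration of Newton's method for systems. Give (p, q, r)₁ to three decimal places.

(7.959, -1.149, -0.284)

At (3, 2, -1/2): F = (5.000, 44.000, -10.250).
Jacobian J = [[2·r + 1, 2, 2·p], [5·q, 5·p + 8·q + 2·r, 2·q], [0, 5·r, 5·q - 2·r]].
At the point, J = [[0.000, 2.000, 6.000], [10.000, 30.000, 4.000], [0.000, -2.500, 11.000]] (det J = -370.000).
Solving J·Δ = −F gives Δ = (4.959, -3.149, 0.216).
Then the next iterate is (p, q, r)₁ = (7.959, -1.149, -0.284).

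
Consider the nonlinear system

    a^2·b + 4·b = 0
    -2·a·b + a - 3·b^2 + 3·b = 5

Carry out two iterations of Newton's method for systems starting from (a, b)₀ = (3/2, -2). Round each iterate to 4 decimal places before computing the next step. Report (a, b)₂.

(2.1708, 0.2321)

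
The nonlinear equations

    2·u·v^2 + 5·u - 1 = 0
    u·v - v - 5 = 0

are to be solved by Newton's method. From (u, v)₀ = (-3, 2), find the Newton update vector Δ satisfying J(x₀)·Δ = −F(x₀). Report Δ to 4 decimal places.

At (-3, 2): F = (-40.0000, -13.0000).
Jacobian J = [[2·v^2 + 5, 4·u·v], [v, u - 1]].
At the point, J = [[13.0000, -24.0000], [2.0000, -4.0000]] (det J = -4.0000).
Solving J·Δ = −F gives Δ = (-38.0000, -22.2500).

(-38.0000, -22.2500)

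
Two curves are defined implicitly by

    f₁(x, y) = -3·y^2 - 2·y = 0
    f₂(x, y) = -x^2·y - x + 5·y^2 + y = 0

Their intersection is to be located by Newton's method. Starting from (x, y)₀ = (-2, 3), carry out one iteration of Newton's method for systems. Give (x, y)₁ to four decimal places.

(-1.4045, 1.3500)

At (-2, 3): F = (-33.0000, 38.0000).
Jacobian J = [[0, -6·y - 2], [-2·x·y - 1, -x^2 + 10·y + 1]].
At the point, J = [[0.0000, -20.0000], [11.0000, 27.0000]] (det J = 220.0000).
Solving J·Δ = −F gives Δ = (0.5955, -1.6500).
Then the next iterate is (x, y)₁ = (-1.4045, 1.3500).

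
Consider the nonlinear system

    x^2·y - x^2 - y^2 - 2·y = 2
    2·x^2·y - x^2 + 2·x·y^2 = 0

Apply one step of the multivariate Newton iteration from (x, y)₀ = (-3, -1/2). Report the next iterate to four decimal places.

(-1.2931, -0.5765)

At (-3, -1/2): F = (-14.7500, -19.5000).
Jacobian J = [[2·x·y - 2·x, x^2 - 2·y - 2], [4·x·y - 2·x + 2·y^2, 2·x^2 + 4·x·y]].
At the point, J = [[9.0000, 8.0000], [12.5000, 24.0000]] (det J = 116.0000).
Solving J·Δ = −F gives Δ = (1.7069, -0.0765).
Then the next iterate is (x, y)₁ = (-1.2931, -0.5765).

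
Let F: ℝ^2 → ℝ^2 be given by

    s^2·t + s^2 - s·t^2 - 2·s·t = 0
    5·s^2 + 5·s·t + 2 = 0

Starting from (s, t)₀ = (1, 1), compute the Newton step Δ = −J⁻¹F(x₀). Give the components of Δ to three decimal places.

At (1, 1): F = (-1.000, 12.000).
Jacobian J = [[2·s·t + 2·s - t^2 - 2·t, s^2 - 2·s·t - 2·s], [10·s + 5·t, 5·s]].
At the point, J = [[1.000, -3.000], [15.000, 5.000]] (det J = 50.000).
Solving J·Δ = −F gives Δ = (-0.620, -0.540).

(-0.620, -0.540)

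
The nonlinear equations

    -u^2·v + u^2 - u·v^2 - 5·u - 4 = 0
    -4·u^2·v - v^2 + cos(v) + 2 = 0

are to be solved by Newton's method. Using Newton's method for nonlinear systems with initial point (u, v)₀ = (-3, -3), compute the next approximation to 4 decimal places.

At (-3, -3): F = (74.0000, 100.010008).
Jacobian J = [[-2·u·v + 2·u - v^2 - 5, -u^2 - 2·u·v], [-8·u·v, -4·u^2 - 2·v - sin(v)]].
At the point, J = [[-38.0000, -27.0000], [-72.0000, -29.858880]] (det J = -809.362560).
Solving J·Δ = −F gives Δ = (0.6063, 1.8874).
Then the next iterate is (u, v)₁ = (-2.3937, -1.1126).

(-2.3937, -1.1126)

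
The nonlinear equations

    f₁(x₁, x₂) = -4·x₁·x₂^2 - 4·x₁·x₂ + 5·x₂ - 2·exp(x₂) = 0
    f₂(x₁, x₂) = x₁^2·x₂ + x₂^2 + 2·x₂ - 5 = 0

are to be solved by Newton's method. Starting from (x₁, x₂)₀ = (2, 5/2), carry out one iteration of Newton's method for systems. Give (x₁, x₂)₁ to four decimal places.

At (2, 5/2): F = (-81.864988, 16.2500).
Jacobian J = [[-4·x₂^2 - 4·x₂, -8·x₁·x₂ - 4·x₁ - 2·exp(x₂) + 5], [2·x₁·x₂, x₁^2 + 2·x₂ + 2]].
At the point, J = [[-35.0000, -67.364988], [10.0000, 11.0000]] (det J = 288.649879).
Solving J·Δ = −F gives Δ = (-0.6727, -0.8658).
Then the next iterate is (x₁, x₂)₁ = (1.3273, 1.6342).

(1.3273, 1.6342)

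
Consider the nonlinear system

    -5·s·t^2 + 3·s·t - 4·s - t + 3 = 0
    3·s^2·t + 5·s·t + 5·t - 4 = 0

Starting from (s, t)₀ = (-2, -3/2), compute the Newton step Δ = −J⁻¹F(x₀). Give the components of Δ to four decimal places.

At (-2, -3/2): F = (44.0000, -14.5000).
Jacobian J = [[-5·t^2 + 3·t - 4, -10·s·t + 3·s - 1], [6·s·t + 5·t, 3·s^2 + 5·s + 5]].
At the point, J = [[-19.7500, -37.0000], [10.5000, 7.0000]] (det J = 250.2500).
Solving J·Δ = −F gives Δ = (0.9131, 0.7018).

(0.9131, 0.7018)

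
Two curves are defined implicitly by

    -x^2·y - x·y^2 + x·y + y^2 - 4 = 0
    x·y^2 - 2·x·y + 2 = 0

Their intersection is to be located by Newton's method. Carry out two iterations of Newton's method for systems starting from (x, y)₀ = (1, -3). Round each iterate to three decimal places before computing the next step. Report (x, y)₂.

(-0.137, -1.743)

At (1, -3): F = (-4.000, 17.000).
Jacobian J = [[-2·x·y - y^2 + y, -x^2 - 2·x·y + x + 2·y], [y^2 - 2·y, 2·x·y - 2·x]].
At the point, J = [[-6.000, 0.000], [15.000, -8.000]] (det J = 48.000).
Solving J·Δ = −F gives Δ = (-0.667, 0.875).
Then the next iterate is (x, y)₁ = (0.333, -2.125).
Round to (0.333, -2.125) and repeat: F = (-1.46006, 4.91895), J = [[-5.22537, -2.61264], [8.76562, -2.08125]].
Δ = (-0.470, 0.382), so (x, y)₂ = (-0.137, -1.743).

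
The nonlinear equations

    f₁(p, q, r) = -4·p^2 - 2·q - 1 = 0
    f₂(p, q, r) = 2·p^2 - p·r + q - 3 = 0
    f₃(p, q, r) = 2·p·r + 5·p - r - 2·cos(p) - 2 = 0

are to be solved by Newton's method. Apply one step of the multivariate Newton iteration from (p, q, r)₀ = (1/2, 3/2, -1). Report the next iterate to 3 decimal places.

(0.817, -1.634, -6.366)

At (1/2, 3/2, -1): F = (-5.000, -0.500, -1.25517).
Jacobian J = [[-8·p, -2, 0], [4·p - r, 1, -p], [2·r + 2·sin(p) + 5, 0, 2·p - 1]].
At the point, J = [[-4.000, -2.000, 0.000], [3.000, 1.000, -0.500], [3.95885, 0.000, 0.000]] (det J = 3.95885).
Solving J·Δ = −F gives Δ = (0.317, -3.134, -5.366).
Then the next iterate is (p, q, r)₁ = (0.817, -1.634, -6.366).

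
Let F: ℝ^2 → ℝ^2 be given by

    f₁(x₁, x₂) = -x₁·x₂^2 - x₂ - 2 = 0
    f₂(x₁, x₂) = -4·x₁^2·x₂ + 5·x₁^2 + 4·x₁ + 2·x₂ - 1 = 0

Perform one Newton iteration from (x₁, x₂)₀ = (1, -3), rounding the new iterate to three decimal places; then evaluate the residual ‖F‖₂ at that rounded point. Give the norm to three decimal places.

At (1, -3): F = (-8.000, 14.000).
Jacobian J = [[-x₂^2, -2·x₁·x₂ - 1], [-8·x₁·x₂ + 10·x₁ + 4, -4·x₁^2 + 2]].
At the point, J = [[-9.000, 5.000], [38.000, -2.000]] (det J = -172.000).
Solving J·Δ = −F gives Δ = (-0.314, 1.035).
Then the next iterate is (x₁, x₂)₁ = (0.686, -1.965).
Re-evaluating at (0.686, -1.965): F = (-2.68380, 3.86586), so ‖F‖₂ = 4.706.

4.706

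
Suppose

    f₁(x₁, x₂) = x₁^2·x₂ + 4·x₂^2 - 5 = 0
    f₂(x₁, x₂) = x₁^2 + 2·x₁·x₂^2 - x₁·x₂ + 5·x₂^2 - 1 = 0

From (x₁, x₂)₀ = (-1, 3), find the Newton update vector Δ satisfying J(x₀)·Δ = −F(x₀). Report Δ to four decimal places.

(-0.2369, -1.4169)

At (-1, 3): F = (34.0000, 30.0000).
Jacobian J = [[2·x₁·x₂, x₁^2 + 8·x₂], [2·x₁ + 2·x₂^2 - x₂, 4·x₁·x₂ - x₁ + 10·x₂]].
At the point, J = [[-6.0000, 25.0000], [13.0000, 19.0000]] (det J = -439.0000).
Solving J·Δ = −F gives Δ = (-0.2369, -1.4169).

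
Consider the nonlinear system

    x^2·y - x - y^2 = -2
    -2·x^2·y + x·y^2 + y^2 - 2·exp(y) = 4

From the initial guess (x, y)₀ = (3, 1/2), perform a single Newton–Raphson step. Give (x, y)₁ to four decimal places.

(-2.8012, 1.5440)

At (3, 1/2): F = (3.2500, -15.297443).
Jacobian J = [[2·x·y - 1, x^2 - 2·y], [-4·x·y + y^2, -2·x^2 + 2·x·y + 2·y - 2·exp(y)]].
At the point, J = [[2.0000, 8.0000], [-5.7500, -17.297443]] (det J = 11.405115).
Solving J·Δ = −F gives Δ = (-5.8012, 1.0440).
Then the next iterate is (x, y)₁ = (-2.8012, 1.5440).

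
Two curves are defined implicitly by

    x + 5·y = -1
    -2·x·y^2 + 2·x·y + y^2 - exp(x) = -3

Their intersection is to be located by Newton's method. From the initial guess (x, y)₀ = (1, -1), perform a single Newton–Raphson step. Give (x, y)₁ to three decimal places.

At (1, -1): F = (-3.000, -2.71828).
Jacobian J = [[1, 5], [-2·y^2 + 2·y - exp(x), -4·x·y + 2·x + 2·y]].
At the point, J = [[1.000, 5.000], [-6.71828, 4.000]] (det J = 37.59141).
Solving J·Δ = −F gives Δ = (-0.042, 0.608).
Then the next iterate is (x, y)₁ = (0.958, -0.392).

(0.958, -0.392)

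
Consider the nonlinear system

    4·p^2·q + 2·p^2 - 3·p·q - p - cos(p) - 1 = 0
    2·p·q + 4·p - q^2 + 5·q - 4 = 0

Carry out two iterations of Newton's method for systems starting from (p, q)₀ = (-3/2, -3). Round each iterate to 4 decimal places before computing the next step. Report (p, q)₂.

At (-3/2, -3): F = (-35.570737, -25.0000).
Jacobian J = [[8·p·q + 4·p - 3·q + sin(p) - 1, 4·p^2 - 3·p], [2·q + 4, 2·p - 2·q + 5]].
At the point, J = [[37.002505, 13.5000], [-2.0000, 8.0000]] (det J = 323.020040).
Solving J·Δ = −F gives Δ = (-0.1639, 3.0840).
Then the next iterate is (p, q)₁ = (-1.6639, 0.0840).
Round to (-1.6639, 0.0840) and repeat: F = (7.643536, -10.522191), J = [[-10.021410, 16.065953], [4.1680, 1.5042]].
Δ = (2.2008, 0.8970), so (p, q)₂ = (0.5369, 0.9810).

(0.5369, 0.9810)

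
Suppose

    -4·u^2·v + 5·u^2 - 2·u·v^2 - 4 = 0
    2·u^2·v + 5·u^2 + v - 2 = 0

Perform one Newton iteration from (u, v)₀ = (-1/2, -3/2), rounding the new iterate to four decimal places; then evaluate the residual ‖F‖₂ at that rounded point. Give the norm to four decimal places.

1.7434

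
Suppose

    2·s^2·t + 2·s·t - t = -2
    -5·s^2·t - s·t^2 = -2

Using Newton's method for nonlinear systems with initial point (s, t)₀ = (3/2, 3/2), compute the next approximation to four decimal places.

(-0.8622, 4.0533)

At (3/2, 3/2): F = (11.7500, -18.2500).
Jacobian J = [[4·s·t + 2·t, 2·s^2 + 2·s - 1], [-10·s·t - t^2, -5·s^2 - 2·s·t]].
At the point, J = [[12.0000, 6.5000], [-24.7500, -15.7500]] (det J = -28.1250).
Solving J·Δ = −F gives Δ = (-2.3622, 2.5533).
Then the next iterate is (s, t)₁ = (-0.8622, 4.0533).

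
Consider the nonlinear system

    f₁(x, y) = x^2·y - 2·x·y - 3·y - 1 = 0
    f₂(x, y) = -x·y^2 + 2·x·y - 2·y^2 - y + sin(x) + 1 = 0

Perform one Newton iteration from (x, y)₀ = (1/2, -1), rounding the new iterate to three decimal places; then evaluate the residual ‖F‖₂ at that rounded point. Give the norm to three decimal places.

2.761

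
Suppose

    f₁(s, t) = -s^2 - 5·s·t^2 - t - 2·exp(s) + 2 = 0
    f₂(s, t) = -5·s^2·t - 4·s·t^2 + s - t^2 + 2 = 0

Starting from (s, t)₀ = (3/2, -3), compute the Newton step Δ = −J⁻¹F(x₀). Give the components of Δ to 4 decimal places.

At (3/2, -3): F = (-73.713378, -25.7500).
Jacobian J = [[-2·s - 5·t^2 - 2·exp(s), -10·s·t - 1], [-10·s·t - 4·t^2 + 1, -5·s^2 - 8·s·t - 2·t]].
At the point, J = [[-56.963378, 44.0000], [10.0000, 30.7500]] (det J = -2191.623878).
Solving J·Δ = −F gives Δ = (-0.5173, 1.0056).

(-0.5173, 1.0056)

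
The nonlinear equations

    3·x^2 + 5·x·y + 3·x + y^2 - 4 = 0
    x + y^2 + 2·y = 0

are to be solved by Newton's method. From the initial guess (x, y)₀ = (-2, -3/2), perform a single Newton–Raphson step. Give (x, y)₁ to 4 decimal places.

(-0.1356, -2.3856)

At (-2, -3/2): F = (19.2500, -2.7500).
Jacobian J = [[6·x + 5·y + 3, 5·x + 2·y], [1, 2·y + 2]].
At the point, J = [[-16.5000, -13.0000], [1.0000, -1.0000]] (det J = 29.5000).
Solving J·Δ = −F gives Δ = (1.8644, -0.8856).
Then the next iterate is (x, y)₁ = (-0.1356, -2.3856).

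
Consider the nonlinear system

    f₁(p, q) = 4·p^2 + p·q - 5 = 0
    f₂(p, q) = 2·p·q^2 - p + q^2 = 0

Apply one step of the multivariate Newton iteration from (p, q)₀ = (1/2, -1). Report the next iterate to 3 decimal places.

(1.880, -0.280)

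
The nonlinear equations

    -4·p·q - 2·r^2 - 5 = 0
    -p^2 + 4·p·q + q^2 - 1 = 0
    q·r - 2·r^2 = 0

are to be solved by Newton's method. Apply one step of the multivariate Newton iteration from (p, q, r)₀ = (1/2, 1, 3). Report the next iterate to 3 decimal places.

(-138.750, 105.000, 30.000)

At (1/2, 1, 3): F = (-25.000, 1.750, -15.000).
Jacobian J = [[-4·q, -4·p, -4·r], [-2·p + 4·q, 4·p + 2·q, 0], [0, r, q - 4·r]].
At the point, J = [[-4.000, -2.000, -12.000], [3.000, 4.000, 0.000], [0.000, 3.000, -11.000]] (det J = 2.000).
Solving J·Δ = −F gives Δ = (-139.250, 104.000, 27.000).
Then the next iterate is (p, q, r)₁ = (-138.750, 105.000, 30.000).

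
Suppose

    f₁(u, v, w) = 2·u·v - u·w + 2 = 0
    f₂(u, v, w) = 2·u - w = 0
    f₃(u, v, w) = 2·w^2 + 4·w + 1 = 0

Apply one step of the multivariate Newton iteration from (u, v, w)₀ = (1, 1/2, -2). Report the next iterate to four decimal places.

At (1, 1/2, -2): F = (5.0000, 4.0000, 1.0000).
Jacobian J = [[2·v - w, 2·u, -u], [2, 0, -1], [0, 0, 4·w + 4]].
At the point, J = [[3.0000, 2.0000, -1.0000], [2.0000, 0.0000, -1.0000], [0.0000, 0.0000, -4.0000]] (det J = 16.0000).
Solving J·Δ = −F gives Δ = (-1.8750, 0.4375, 0.2500).
Then the next iterate is (u, v, w)₁ = (-0.8750, 0.9375, -1.7500).

(-0.8750, 0.9375, -1.7500)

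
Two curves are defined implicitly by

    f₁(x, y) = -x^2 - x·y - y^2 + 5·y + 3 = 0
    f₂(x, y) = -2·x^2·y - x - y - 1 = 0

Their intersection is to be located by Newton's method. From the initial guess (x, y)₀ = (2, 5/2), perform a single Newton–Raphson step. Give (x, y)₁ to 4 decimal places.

At (2, 5/2): F = (0.2500, -25.5000).
Jacobian J = [[-2·x - y, -x - 2·y + 5], [-4·x·y - 1, -2·x^2 - 1]].
At the point, J = [[-6.5000, -2.0000], [-21.0000, -9.0000]] (det J = 16.5000).
Solving J·Δ = −F gives Δ = (3.2273, -10.3636).
Then the next iterate is (x, y)₁ = (5.2273, -7.8636).

(5.2273, -7.8636)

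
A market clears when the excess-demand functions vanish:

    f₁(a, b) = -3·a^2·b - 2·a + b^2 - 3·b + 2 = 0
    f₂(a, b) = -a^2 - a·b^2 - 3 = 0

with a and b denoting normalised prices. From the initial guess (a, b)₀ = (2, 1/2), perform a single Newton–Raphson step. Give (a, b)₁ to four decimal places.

(0.0115, 0.9756)

At (2, 1/2): F = (-9.2500, -7.5000).
Jacobian J = [[-6·a·b - 2, -3·a^2 + 2·b - 3], [-2·a - b^2, -2·a·b]].
At the point, J = [[-8.0000, -14.0000], [-4.2500, -2.0000]] (det J = -43.5000).
Solving J·Δ = −F gives Δ = (-1.9885, 0.4756).
Then the next iterate is (a, b)₁ = (0.0115, 0.9756).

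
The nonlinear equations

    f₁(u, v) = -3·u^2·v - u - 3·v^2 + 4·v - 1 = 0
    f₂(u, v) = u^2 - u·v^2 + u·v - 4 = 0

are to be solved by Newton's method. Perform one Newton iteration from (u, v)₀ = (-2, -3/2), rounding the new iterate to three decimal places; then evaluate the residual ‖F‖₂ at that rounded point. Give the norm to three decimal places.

2.415

At (-2, -3/2): F = (6.250, 7.500).
Jacobian J = [[-6·u·v - 1, -3·u^2 - 6·v + 4], [2·u - v^2 + v, -2·u·v + u]].
At the point, J = [[-19.000, 1.000], [-7.750, -8.000]] (det J = 159.750).
Solving J·Δ = −F gives Δ = (0.360, 0.589).
Then the next iterate is (u, v)₁ = (-1.640, -0.911).
Re-evaluating at (-1.640, -0.911): F = (1.85691, 1.54471), so ‖F‖₂ = 2.415.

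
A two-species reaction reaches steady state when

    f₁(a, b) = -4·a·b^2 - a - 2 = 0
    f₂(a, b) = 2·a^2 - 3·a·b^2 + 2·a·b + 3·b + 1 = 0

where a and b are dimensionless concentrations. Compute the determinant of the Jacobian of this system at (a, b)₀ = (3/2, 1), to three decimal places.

75.000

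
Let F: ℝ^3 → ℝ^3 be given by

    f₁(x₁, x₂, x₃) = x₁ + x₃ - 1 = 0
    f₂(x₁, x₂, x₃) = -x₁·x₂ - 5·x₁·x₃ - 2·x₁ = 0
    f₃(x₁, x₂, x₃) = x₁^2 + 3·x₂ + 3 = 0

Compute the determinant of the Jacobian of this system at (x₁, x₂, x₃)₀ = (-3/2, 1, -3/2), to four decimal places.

J = [[1, 0, 1], [-x₂ - 5·x₃ - 2, -x₁, -5·x₁], [2·x₁, 3, 0]].
At the point, J = [[1.0000, 0.0000, 1.0000], [4.5000, 1.5000, 7.5000], [-3.0000, 3.0000, 0.0000]].
det J = -4.5000.

-4.5000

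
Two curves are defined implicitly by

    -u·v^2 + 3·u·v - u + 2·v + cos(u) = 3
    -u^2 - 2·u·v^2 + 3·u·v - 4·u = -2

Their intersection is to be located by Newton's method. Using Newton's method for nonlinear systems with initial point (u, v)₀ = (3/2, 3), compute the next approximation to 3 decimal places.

(-3.915, 7.955)

At (3/2, 3): F = (1.57074, -19.750).
Jacobian J = [[-v^2 + 3·v - sin(u) - 1, -2·u·v + 3·u + 2], [-2·u - 2·v^2 + 3·v - 4, -4·u·v + 3·u]].
At the point, J = [[-1.99749, -2.500], [-16.000, -13.500]] (det J = -13.03382).
Solving J·Δ = −F gives Δ = (-5.415, 4.955).
Then the next iterate is (u, v)₁ = (-3.915, 7.955).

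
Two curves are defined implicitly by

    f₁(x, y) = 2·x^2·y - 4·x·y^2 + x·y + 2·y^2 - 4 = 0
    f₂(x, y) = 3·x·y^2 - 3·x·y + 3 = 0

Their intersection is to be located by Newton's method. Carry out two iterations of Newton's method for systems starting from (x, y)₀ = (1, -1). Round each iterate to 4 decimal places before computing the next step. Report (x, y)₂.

At (1, -1): F = (-9.0000, 9.0000).
Jacobian J = [[4·x·y - 4·y^2 + y, 2·x^2 - 8·x·y + x + 4·y], [3·y^2 - 3·y, 6·x·y - 3·x]].
At the point, J = [[-9.0000, 7.0000], [6.0000, -9.0000]] (det J = 39.0000).
Solving J·Δ = −F gives Δ = (-0.4615, 0.6923).
Then the next iterate is (x, y)₁ = (0.5385, -0.3077).
Round to (0.5385, -0.3077) and repeat: F = (-4.358732, 3.650044), J = [[-1.349203, 1.213236], [1.207138, -2.609679]].
Δ = (-3.3779, -0.1638), so (x, y)₂ = (-2.8394, -0.4715).

(-2.8394, -0.4715)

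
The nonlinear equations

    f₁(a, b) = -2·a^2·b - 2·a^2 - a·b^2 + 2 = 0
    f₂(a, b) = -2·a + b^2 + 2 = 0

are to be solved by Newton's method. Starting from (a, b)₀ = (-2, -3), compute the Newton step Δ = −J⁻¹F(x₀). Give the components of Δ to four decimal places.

At (-2, -3): F = (36.0000, 15.0000).
Jacobian J = [[-4·a·b - 4·a - b^2, -2·a^2 - 2·a·b], [-2, 2·b]].
At the point, J = [[-25.0000, -20.0000], [-2.0000, -6.0000]] (det J = 110.0000).
Solving J·Δ = −F gives Δ = (-0.7636, 2.7545).

(-0.7636, 2.7545)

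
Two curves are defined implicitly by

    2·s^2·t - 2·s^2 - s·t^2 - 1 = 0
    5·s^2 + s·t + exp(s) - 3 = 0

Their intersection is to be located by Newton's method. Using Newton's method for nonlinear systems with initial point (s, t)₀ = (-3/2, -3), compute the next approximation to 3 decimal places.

(-0.850, -2.055)

At (-3/2, -3): F = (-5.500, 12.97313).
Jacobian J = [[4·s·t - 4·s - t^2, 2·s^2 - 2·s·t], [10·s + t + exp(s), s]].
At the point, J = [[15.000, -4.500], [-17.77687, -1.500]] (det J = -102.49591).
Solving J·Δ = −F gives Δ = (0.650, 0.945).
Then the next iterate is (s, t)₁ = (-0.850, -2.055).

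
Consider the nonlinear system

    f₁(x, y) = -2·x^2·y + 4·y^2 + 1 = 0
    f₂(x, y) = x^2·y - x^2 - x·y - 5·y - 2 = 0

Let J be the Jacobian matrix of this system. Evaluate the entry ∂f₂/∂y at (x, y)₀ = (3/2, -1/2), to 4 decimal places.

∂f₂/∂y = x^2 - x - 5.
At (3/2, -1/2) this is -4.2500.

-4.2500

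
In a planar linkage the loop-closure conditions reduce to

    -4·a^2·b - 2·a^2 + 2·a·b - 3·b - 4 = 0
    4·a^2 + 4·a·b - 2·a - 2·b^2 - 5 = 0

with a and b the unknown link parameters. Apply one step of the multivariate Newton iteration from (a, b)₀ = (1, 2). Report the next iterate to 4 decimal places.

(0.6343, -0.0299)

At (1, 2): F = (-16.0000, -3.0000).
Jacobian J = [[-8·a·b - 4·a + 2·b, -4·a^2 + 2·a - 3], [8·a + 4·b - 2, 4·a - 4·b]].
At the point, J = [[-16.0000, -5.0000], [14.0000, -4.0000]] (det J = 134.0000).
Solving J·Δ = −F gives Δ = (-0.3657, -2.0299).
Then the next iterate is (a, b)₁ = (0.6343, -0.0299).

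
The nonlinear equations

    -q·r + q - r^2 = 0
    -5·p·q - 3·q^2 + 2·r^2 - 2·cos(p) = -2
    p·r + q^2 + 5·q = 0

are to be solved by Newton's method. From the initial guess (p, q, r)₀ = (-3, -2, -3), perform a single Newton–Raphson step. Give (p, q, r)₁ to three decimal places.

At (-3, -2, -3): F = (-17.000, -20.02002, 3.000).
Jacobian J = [[0, -r + 1, -q - 2·r], [-5·q + 2·sin(p), -5·p - 6·q, 4·r], [r, 2·q + 5, p]].
At the point, J = [[0.000, 4.000, 8.000], [9.71776, 27.000, -12.000], [-3.000, 1.000, -3.000]] (det J = 986.35520).
Solving J·Δ = −F gives Δ = (0.020, 1.374, 1.438).
Then the next iterate is (p, q, r)₁ = (-2.980, -0.626, -1.562).

(-2.980, -0.626, -1.562)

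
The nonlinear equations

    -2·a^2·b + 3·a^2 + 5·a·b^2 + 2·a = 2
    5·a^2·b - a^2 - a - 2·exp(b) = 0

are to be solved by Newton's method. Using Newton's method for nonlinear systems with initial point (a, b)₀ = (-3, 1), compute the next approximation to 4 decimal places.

(-2.0890, 0.7273)

At (-3, 1): F = (-14.0000, 33.563436).
Jacobian J = [[-4·a·b + 6·a + 5·b^2 + 2, -2·a^2 + 10·a·b], [10·a·b - 2·a - 1, 5·a^2 - 2·exp(b)]].
At the point, J = [[1.0000, -48.0000], [-25.0000, 39.563436]] (det J = -1160.436564).
Solving J·Δ = −F gives Δ = (0.9110, -0.2727).
Then the next iterate is (a, b)₁ = (-2.0890, 0.7273).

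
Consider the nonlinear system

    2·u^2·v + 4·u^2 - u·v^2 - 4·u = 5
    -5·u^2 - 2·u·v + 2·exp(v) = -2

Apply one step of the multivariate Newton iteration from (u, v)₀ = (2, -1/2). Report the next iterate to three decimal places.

At (2, -1/2): F = (-1.500, -14.78694).
Jacobian J = [[4·u·v + 8·u - v^2 - 4, 2·u^2 - 2·u·v], [-10·u - 2·v, -2·u + 2·exp(v)]].
At the point, J = [[7.750, 10.000], [-19.000, -2.78694]] (det J = 168.40123).
Solving J·Δ = −F gives Δ = (-0.903, 0.850).
Then the next iterate is (u, v)₁ = (1.097, 0.350).

(1.097, 0.350)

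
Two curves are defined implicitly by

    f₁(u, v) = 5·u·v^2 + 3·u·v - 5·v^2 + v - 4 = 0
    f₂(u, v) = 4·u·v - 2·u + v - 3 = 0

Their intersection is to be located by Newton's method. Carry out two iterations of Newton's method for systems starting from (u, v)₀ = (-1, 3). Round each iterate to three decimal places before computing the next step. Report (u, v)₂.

At (-1, 3): F = (-100.000, -10.000).
Jacobian J = [[5·v^2 + 3·v, 10·u·v + 3·u - 10·v + 1], [4·v - 2, 4·u + 1]].
At the point, J = [[54.000, -62.000], [10.000, -3.000]] (det J = 458.000).
Solving J·Δ = −F gives Δ = (0.699, -1.004).
Then the next iterate is (u, v)₁ = (-0.301, 1.996).
Round to (-0.301, 1.996) and repeat: F = (-29.72241, -2.80518), J = [[25.90808, -25.87096], [5.984, -0.204]].
Δ = (0.445, -0.703), so (u, v)₂ = (0.144, 1.293).

(0.144, 1.293)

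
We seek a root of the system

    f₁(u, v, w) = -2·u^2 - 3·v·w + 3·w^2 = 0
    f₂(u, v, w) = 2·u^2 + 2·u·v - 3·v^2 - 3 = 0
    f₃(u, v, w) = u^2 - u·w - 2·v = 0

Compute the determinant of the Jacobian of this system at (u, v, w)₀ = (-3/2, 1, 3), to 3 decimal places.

-825.000

J = [[-4·u, -3·w, -3·v + 6·w], [4·u + 2·v, 2·u - 6·v, 0], [2·u - w, -2, -u]].
At the point, J = [[6.000, -9.000, 15.000], [-4.000, -9.000, 0.000], [-6.000, -2.000, 1.500]].
det J = -825.000.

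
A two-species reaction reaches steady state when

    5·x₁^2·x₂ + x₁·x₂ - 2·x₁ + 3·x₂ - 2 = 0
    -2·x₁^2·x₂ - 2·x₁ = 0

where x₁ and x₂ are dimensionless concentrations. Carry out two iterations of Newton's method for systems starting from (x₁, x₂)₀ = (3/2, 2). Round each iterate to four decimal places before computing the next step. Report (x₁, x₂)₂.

(0.3170, 1.3316)

At (3/2, 2): F = (26.5000, -12.0000).
Jacobian J = [[10·x₁·x₂ + x₂ - 2, 5·x₁^2 + x₁ + 3], [-4·x₁·x₂ - 2, -2·x₁^2]].
At the point, J = [[30.0000, 15.7500], [-14.0000, -4.5000]] (det J = 85.5000).
Solving J·Δ = −F gives Δ = (-0.8158, -0.1287).
Then the next iterate is (x₁, x₂)₁ = (0.6842, 1.8713).
Round to (0.6842, 1.8713) and repeat: F = (7.905898, -3.120422), J = [[12.674735, 6.024848], [-7.121374, -0.936259]].
Δ = (-0.3672, -0.5397), so (x₁, x₂)₂ = (0.3170, 1.3316).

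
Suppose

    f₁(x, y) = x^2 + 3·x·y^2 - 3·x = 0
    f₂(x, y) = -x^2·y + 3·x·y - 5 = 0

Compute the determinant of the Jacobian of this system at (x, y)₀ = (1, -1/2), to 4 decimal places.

-2.0000

J = [[2·x + 3·y^2 - 3, 6·x·y], [-2·x·y + 3·y, -x^2 + 3·x]].
At the point, J = [[-0.2500, -3.0000], [-0.5000, 2.0000]].
det J = -2.0000.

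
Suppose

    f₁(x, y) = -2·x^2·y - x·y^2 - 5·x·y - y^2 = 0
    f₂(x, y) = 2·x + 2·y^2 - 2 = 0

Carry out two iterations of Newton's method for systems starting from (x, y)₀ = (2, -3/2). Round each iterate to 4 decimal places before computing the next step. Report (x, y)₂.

At (2, -3/2): F = (20.2500, 6.5000).
Jacobian J = [[-4·x·y - y^2 - 5·y, -2·x^2 - 2·x·y - 5·x - 2·y], [2, 4·y]].
At the point, J = [[17.2500, -9.0000], [2.0000, -6.0000]] (det J = -85.5000).
Solving J·Δ = −F gives Δ = (-0.7368, 0.8377).
Then the next iterate is (x, y)₁ = (1.2632, -0.6623).
Round to (1.2632, -0.6623) and repeat: F = (5.303984, 1.403683), J = [[6.219328, -6.509514], [2.0000, -2.6492]].
Δ = (-1.4214, -0.5432), so (x, y)₂ = (-0.1582, -1.2055).

(-0.1582, -1.2055)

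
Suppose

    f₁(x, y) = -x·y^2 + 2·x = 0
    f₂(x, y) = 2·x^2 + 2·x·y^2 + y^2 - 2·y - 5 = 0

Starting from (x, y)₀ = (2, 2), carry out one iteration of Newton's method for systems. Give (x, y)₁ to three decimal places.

At (2, 2): F = (-4.000, 19.000).
Jacobian J = [[-y^2 + 2, -2·x·y], [4·x + 2·y^2, 4·x·y + 2·y - 2]].
At the point, J = [[-2.000, -8.000], [16.000, 18.000]] (det J = 92.000).
Solving J·Δ = −F gives Δ = (-0.870, -0.283).
Then the next iterate is (x, y)₁ = (1.130, 1.717).

(1.130, 1.717)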